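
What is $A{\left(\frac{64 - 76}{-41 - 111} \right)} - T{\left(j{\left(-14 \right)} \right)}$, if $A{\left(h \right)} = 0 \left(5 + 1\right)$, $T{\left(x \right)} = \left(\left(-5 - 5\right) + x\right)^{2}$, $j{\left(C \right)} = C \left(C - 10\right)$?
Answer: $-106276$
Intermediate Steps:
$j{\left(C \right)} = C \left(-10 + C\right)$
$T{\left(x \right)} = \left(-10 + x\right)^{2}$ ($T{\left(x \right)} = \left(\left(-5 - 5\right) + x\right)^{2} = \left(-10 + x\right)^{2}$)
$A{\left(h \right)} = 0$ ($A{\left(h \right)} = 0 \cdot 6 = 0$)
$A{\left(\frac{64 - 76}{-41 - 111} \right)} - T{\left(j{\left(-14 \right)} \right)} = 0 - \left(-10 - 14 \left(-10 - 14\right)\right)^{2} = 0 - \left(-10 - -336\right)^{2} = 0 - \left(-10 + 336\right)^{2} = 0 - 326^{2} = 0 - 106276 = -106276$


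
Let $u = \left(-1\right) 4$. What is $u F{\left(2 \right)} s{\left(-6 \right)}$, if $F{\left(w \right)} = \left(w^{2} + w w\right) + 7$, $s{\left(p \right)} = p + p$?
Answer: $720$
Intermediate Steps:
$s{\left(p \right)} = 2 p$
$F{\left(w \right)} = 7 + 2 w^{2}$ ($F{\left(w \right)} = \left(w^{2} + w^{2}\right) + 7 = 2 w^{2} + 7 = 7 + 2 w^{2}$)
$u = -4$
$u F{\left(2 \right)} s{\left(-6 \right)} = - 4 \left(7 + 2 \cdot 2^{2}\right) 2 \left(-6\right) = - 4 \left(7 + 2 \cdot 4\right) \left(-12\right) = - 4 \left(7 + 8\right) \left(-12\right) = \left(-4\right) 15 \left(-12\right) = \left(-60\right) \left(-12\right) = 720$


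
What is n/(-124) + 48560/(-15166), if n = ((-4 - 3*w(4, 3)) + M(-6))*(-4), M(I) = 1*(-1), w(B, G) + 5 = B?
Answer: -767846/235073 ≈ -3.2664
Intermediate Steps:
w(B, G) = -5 + B
M(I) = -1
n = 8 (n = ((-4 - 3*(-5 + 4)) - 1)*(-4) = ((-4 - 3*(-1)) - 1)*(-4) = ((-4 + 3) - 1)*(-4) = (-1 - 1)*(-4) = -2*(-4) = 8)
n/(-124) + 48560/(-15166) = 8/(-124) + 48560/(-15166) = 8*(-1/124) + 48560*(-1/15166) = -2/31 - 24280/7583 = -767846/235073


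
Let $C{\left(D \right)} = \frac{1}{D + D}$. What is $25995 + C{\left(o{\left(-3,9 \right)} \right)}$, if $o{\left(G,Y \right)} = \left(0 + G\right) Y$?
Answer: $\frac{1403729}{54} \approx 25995.0$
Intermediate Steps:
$o{\left(G,Y \right)} = G Y$
$C{\left(D \right)} = \frac{1}{2 D}$
$25995 + C{\left(o{\left(-3,9 \right)} \right)} = 25995 + \frac{1}{2 \left(\left(-3\right) 9\right)} = 25995 + \frac{1}{2 \left(-27\right)} = 25995 + \frac{1}{2} \left(- \frac{1}{27}\right) = 25995 - \frac{1}{54} = \frac{1403729}{54}$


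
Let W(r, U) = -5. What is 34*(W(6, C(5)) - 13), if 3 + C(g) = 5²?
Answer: -612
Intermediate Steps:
C(g) = 22 (C(g) = -3 + 5² = -3 + 25 = 22)
34*(W(6, C(5)) - 13) = 34*(-5 - 13) = 34*(-18) = -612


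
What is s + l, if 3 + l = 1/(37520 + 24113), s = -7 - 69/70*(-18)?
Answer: 16702578/2157155 ≈ 7.7429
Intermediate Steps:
s = 376/35 (s = -7 - 69*1/70*(-18) = -7 - 69/70*(-18) = -7 + 621/35 = 376/35 ≈ 10.743)
l = -184898/61633 (l = -3 + 1/(37520 + 24113) = -3 + 1/61633 = -184898/61633 ≈ -3.0000)
s + l = 376/35 - 184898/61633 = 16702578/2157155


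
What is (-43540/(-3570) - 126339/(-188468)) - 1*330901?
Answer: -3180453062683/9611868 ≈ -3.3089e+5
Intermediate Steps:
(-43540/(-3570) - 126339/(-188468)) - 1*330901 = (-43540*(-1/3570) - 126339*(-1/188468)) - 330901 = (622/51 + 126339/188468) - 330901 = 123670385/9611868 - 330901 = -3180453062683/9611868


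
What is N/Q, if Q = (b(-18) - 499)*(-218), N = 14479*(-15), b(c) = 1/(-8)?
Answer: -289580/145079 ≈ -1.9960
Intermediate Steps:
b(c) = -⅛
N = -217185
Q = 435237/4 (Q = (-⅛ - 499)*(-218) = -3993/8*(-218) = 435237/4 ≈ 1.0881e+5)
N/Q = -217185/435237/4 = -217185*4/435237 = -289580/145079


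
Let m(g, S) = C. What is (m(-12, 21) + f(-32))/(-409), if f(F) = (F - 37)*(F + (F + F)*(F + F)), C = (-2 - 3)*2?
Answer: 280426/409 ≈ 685.64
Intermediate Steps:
C = -10 (C = -5*2 = -10)
m(g, S) = -10
f(F) = (-37 + F)*(F + 4*F**2) (f(F) = (-37 + F)*(F + (2*F)*(2*F)) = (-37 + F)*(F + 4*F**2))
(m(-12, 21) + f(-32))/(-409) = (-10 - 32*(-37 - 147*(-32) + 4*(-32)**2))/(-409) = (-10 - 32*(-37 + 4704 + 4*1024))*(-1/409) = (-10 - 32*(-37 + 4704 + 4096))*(-1/409) = (-10 - 32*8763)*(-1/409) = (-10 - 280416)*(-1/409) = -280426*(-1/409) = 280426/409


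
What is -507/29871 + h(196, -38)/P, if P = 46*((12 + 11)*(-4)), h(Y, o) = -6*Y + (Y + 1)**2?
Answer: -375426989/42138024 ≈ -8.9095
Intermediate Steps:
h(Y, o) = (1 + Y)**2 - 6*Y (h(Y, o) = -6*Y + (1 + Y)**2 = (1 + Y)**2 - 6*Y)
P = -4232 (P = 46*(23*(-4)) = 46*(-92) = -4232)
-507/29871 + h(196, -38)/P = -507/29871 + ((1 + 196)**2 - 6*196)/(-4232) = -507*1/29871 + (197**2 - 1176)*(-1/4232) = -169/9957 + (38809 - 1176)*(-1/4232) = -169/9957 + 37633*(-1/4232) = -169/9957 - 37633/4232 = -375426989/42138024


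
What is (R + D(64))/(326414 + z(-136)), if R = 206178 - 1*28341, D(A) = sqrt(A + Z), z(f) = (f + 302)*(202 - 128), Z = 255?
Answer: 177837/338698 + sqrt(319)/338698 ≈ 0.52511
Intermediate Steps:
z(f) = 22348 + 74*f (z(f) = (302 + f)*74 = 22348 + 74*f)
D(A) = sqrt(255 + A) (D(A) = sqrt(A + 255) = sqrt(255 + A))
R = 177837 (R = 206178 - 28341 = 177837)
(R + D(64))/(326414 + z(-136)) = (177837 + sqrt(255 + 64))/(326414 + (22348 + 74*(-136))) = (177837 + sqrt(319))/(326414 + (22348 - 10064)) = (177837 + sqrt(319))/(326414 + 12284) = (177837 + sqrt(319))/338698 = (177837 + sqrt(319))*(1/338698) = 177837/338698 + sqrt(319)/338698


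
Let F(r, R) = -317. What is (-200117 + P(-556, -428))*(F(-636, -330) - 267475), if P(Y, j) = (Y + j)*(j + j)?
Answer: -171972541104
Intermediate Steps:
P(Y, j) = 2*j*(Y + j) (P(Y, j) = (Y + j)*(2*j) = 2*j*(Y + j))
(-200117 + P(-556, -428))*(F(-636, -330) - 267475) = (-200117 + 2*(-428)*(-556 - 428))*(-317 - 267475) = (-200117 + 2*(-428)*(-984))*(-267792) = (-200117 + 842304)*(-267792) = 642187*(-267792) = -171972541104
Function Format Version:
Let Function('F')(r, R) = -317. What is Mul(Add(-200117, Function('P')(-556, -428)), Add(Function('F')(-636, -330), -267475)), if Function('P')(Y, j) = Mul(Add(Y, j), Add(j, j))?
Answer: -171972541104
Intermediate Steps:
Function('P')(Y, j) = Mul(2, j, Add(Y, j)) (Function('P')(Y, j) = Mul(Add(Y, j), Mul(2, j)) = Mul(2, j, Add(Y, j)))
Mul(Add(-200117, Function('P')(-556, -428)), Add(Function('F')(-636, -330), -267475)) = Mul(Add(-200117, Mul(2, -428, Add(-556, -428))), Add(-317, -267475)) = Mul(Add(-200117, Mul(2, -428, -984)), -267792) = Mul(Add(-200117, 842304), -267792) = Mul(642187, -267792) = -171972541104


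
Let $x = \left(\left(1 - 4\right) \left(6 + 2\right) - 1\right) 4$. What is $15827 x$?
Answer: $-1582700$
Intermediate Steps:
$x = -100$ ($x = \left(\left(-3\right) 8 - 1\right) 4 = \left(-24 - 1\right) 4 = \left(-25\right) 4 = -100$)
$15827 x = 15827 \left(-100\right) = -1582700$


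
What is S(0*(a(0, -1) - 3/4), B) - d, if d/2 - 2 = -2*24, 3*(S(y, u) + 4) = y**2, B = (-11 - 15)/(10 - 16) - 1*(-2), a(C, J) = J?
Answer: 88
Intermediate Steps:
B = 19/3 (B = -26/(-6) + 2 = -26*(-1/6) + 2 = 13/3 + 2 = 19/3 ≈ 6.3333)
S(y, u) = -4 + y**2/3
d = -92 (d = 4 + 2*(-2*24) = 4 + 2*(-48) = 4 - 96 = -92)
S(0*(a(0, -1) - 3/4), B) - d = (-4 + (0*(-1 - 3/4))**2/3) - 1*(-92) = (-4 + (0*(-1 - 3*1/4))**2/3) + 92 = (-4 + (0*(-1 - 3/4))**2/3) + 92 = (-4 + (0*(-7/4))**2/3) + 92 = (-4 + (1/3)*0**2) + 92 = (-4 + (1/3)*0) + 92 = (-4 + 0) + 92 = -4 + 92 = 88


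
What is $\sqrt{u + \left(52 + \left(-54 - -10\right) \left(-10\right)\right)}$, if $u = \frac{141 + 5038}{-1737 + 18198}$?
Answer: $\frac{\sqrt{14822199539}}{5487} \approx 22.188$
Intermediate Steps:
$u = \frac{5179}{16461} \approx 0.31462$
$\sqrt{u + \left(52 + \left(-54 - -10\right) \left(-10\right)\right)} = \sqrt{\frac{5179}{16461} + \left(52 + \left(-54 - -10\right) \left(-10\right)\right)} = \sqrt{\frac{5179}{16461} + \left(52 + \left(-54 + 10\right) \left(-10\right)\right)} = \sqrt{\frac{5179}{16461} + \left(52 - -440\right)} = \sqrt{\frac{5179}{16461} + \left(52 + 440\right)} = \sqrt{\frac{5179}{16461} + 492} = \sqrt{\frac{8103991}{16461}} = \frac{\sqrt{14822199539}}{5487}$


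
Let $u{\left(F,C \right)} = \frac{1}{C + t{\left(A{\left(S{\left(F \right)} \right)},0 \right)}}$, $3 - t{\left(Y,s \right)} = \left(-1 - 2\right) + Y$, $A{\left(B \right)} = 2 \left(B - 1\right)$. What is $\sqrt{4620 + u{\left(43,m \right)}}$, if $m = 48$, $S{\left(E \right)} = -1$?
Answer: $\frac{\sqrt{15541738}}{58} \approx 67.971$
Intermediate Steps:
$A{\left(B \right)} = -2 + 2 B$ ($A{\left(B \right)} = 2 \left(-1 + B\right) = -2 + 2 B$)
$t{\left(Y,s \right)} = 6 - Y$ ($t{\left(Y,s \right)} = 3 - \left(\left(-1 - 2\right) + Y\right) = 3 - \left(-3 + Y\right) = 6 - Y$)
$u{\left(F,C \right)} = \frac{1}{10 + C}$ ($u{\left(F,C \right)} = \frac{1}{C + \left(6 - \left(-2 + 2 \left(-1\right)\right)\right)} = \frac{1}{C + \left(6 - \left(-2 - 2\right)\right)} = \frac{1}{C + \left(6 - -4\right)} = \frac{1}{C + \left(6 + 4\right)} = \frac{1}{C + 10} = \frac{1}{10 + C}$)
$\sqrt{4620 + u{\left(43,m \right)}} = \sqrt{4620 + \frac{1}{10 + 48}} = \sqrt{4620 + \frac{1}{58}} = \sqrt{\frac{267961}{58}} = \frac{\sqrt{15541738}}{58}$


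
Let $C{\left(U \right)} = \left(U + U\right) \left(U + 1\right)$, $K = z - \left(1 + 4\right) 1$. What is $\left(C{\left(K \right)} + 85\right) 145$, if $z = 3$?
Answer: $12905$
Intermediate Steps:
$K = -2$ ($K = 3 - \left(1 + 4\right) 1 = 3 - 5 \cdot 1 = 3 - 5 = -2$)
$C{\left(U \right)} = 2 U \left(1 + U\right)$
$\left(C{\left(K \right)} + 85\right) 145 = \left(2 \left(-2\right) \left(1 - 2\right) + 85\right) 145 = \left(2 \left(-2\right) \left(-1\right) + 85\right) 145 = \left(4 + 85\right) 145 = 89 \cdot 145 = 12905$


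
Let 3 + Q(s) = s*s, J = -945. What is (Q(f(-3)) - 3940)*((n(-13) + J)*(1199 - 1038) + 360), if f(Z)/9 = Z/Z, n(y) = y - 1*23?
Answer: 608577822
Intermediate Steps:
n(y) = -23 + y (n(y) = y - 23 = -23 + y)
f(Z) = 9 (f(Z) = 9*(Z/Z) = 9*1 = 9)
Q(s) = -3 + s**2 (Q(s) = -3 + s*s = -3 + s**2)
(Q(f(-3)) - 3940)*((n(-13) + J)*(1199 - 1038) + 360) = ((-3 + 9**2) - 3940)*(((-23 - 13) - 945)*(1199 - 1038) + 360) = ((-3 + 81) - 3940)*((-36 - 945)*161 + 360) = (78 - 3940)*(-981*161 + 360) = -3862*(-157941 + 360) = -3862*(-157581) = 608577822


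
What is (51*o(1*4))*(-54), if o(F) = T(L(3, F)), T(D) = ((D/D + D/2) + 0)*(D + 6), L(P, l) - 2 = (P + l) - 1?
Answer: -192780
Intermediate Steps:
L(P, l) = 1 + P + l (L(P, l) = 2 + ((P + l) - 1) = 2 + (-1 + P + l) = 1 + P + l)
T(D) = (1 + D/2)*(6 + D) (T(D) = ((1 + D*(½)) + 0)*(6 + D) = ((1 + D/2) + 0)*(6 + D) = (1 + D/2)*(6 + D))
o(F) = 22 + (4 + F)²/2 + 4*F (o(F) = 6 + (1 + 3 + F)²/2 + 4*(1 + 3 + F) = 6 + (4 + F)²/2 + 4*(4 + F) = 6 + (4 + F)²/2 + (16 + 4*F) = 22 + (4 + F)²/2 + 4*F)
(51*o(1*4))*(-54) = (51*(30 + (1*4)²/2 + 8*(1*4)))*(-54) = (51*(30 + (½)*4² + 8*4))*(-54) = (51*(30 + (½)*16 + 32))*(-54) = (51*(30 + 8 + 32))*(-54) = (51*70)*(-54) = 3570*(-54) = -192780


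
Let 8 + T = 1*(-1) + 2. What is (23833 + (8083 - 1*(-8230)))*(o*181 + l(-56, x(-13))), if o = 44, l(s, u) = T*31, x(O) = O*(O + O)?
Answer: 311011062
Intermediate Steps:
x(O) = 2*O² (x(O) = O*(2*O) = 2*O²)
T = -7 (T = -8 + (1*(-1) + 2) = -8 + (-1 + 2) = -8 + 1 = -7)
l(s, u) = -217 (l(s, u) = -7*31 = -217)
(23833 + (8083 - 1*(-8230)))*(o*181 + l(-56, x(-13))) = (23833 + (8083 - 1*(-8230)))*(44*181 - 217) = (23833 + (8083 + 8230))*(7964 - 217) = (23833 + 16313)*7747 = 40146*7747 = 311011062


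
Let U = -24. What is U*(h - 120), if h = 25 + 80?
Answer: 360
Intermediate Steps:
h = 105
U*(h - 120) = -24*(105 - 120) = -24*(-15) = 360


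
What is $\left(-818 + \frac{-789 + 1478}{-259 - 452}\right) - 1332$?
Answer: $- \frac{1529339}{711} \approx -2151.0$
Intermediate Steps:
$\left(-818 + \frac{-789 + 1478}{-259 - 452}\right) - 1332 = \left(-818 + \frac{689}{-259 + \left(-651 + 199\right)}\right) - 1332 = \left(-818 + \frac{689}{-259 - 452}\right) - 1332 = \left(-818 + \frac{689}{-711}\right) - 1332 = \left(-818 + 689 \left(- \frac{1}{711}\right)\right) - 1332 = \left(-818 - \frac{689}{711}\right) - 1332 = - \frac{582287}{711} - 1332 = - \frac{1529339}{711}$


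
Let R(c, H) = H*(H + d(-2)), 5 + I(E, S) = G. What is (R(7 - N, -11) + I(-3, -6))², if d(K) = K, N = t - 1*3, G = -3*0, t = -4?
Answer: 19044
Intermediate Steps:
G = 0
N = -7 (N = -4 - 1*3 = -4 - 3 = -7)
I(E, S) = -5 (I(E, S) = -5 + 0 = -5)
R(c, H) = H*(-2 + H) (R(c, H) = H*(H - 2) = H*(-2 + H))
(R(7 - N, -11) + I(-3, -6))² = (-11*(-2 - 11) - 5)² = (-11*(-13) - 5)² = (143 - 5)² = 138² = 19044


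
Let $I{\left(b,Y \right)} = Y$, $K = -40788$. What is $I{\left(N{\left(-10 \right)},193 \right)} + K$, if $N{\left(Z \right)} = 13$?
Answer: $-40595$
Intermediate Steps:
$I{\left(N{\left(-10 \right)},193 \right)} + K = 193 - 40788 = -40595$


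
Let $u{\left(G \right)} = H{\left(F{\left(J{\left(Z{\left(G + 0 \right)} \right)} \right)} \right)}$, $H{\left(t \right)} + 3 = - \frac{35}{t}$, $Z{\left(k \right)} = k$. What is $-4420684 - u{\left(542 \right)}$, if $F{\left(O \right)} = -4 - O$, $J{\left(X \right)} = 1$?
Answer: $-4420688$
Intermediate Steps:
$H{\left(t \right)} = -3 - \frac{35}{t}$
$u{\left(G \right)} = 4$ ($u{\left(G \right)} = -3 - \frac{35}{-4 - 1} = -3 - \frac{35}{-5} = -3 - -7 = -3 + 7 = 4$)
$-4420684 - u{\left(542 \right)} = -4420684 - 4 = -4420688$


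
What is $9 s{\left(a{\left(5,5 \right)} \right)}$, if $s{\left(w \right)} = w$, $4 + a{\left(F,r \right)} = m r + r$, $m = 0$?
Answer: $9$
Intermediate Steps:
$a{\left(F,r \right)} = -4 + r$ ($a{\left(F,r \right)} = -4 + \left(0 r + r\right) = -4 + \left(0 + r\right) = -4 + r$)
$9 s{\left(a{\left(5,5 \right)} \right)} = 9 \left(-4 + 5\right) = 9 \cdot 1 = 9$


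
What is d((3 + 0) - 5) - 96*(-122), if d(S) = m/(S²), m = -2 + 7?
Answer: 46853/4 ≈ 11713.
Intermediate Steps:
m = 5
d(S) = 5/S² (d(S) = 5/(S²) = 5/S²)
d((3 + 0) - 5) - 96*(-122) = 5/((3 + 0) - 5)² - 96*(-122) = 5/(3 - 5)² + 11712 = 5/(-2)² + 11712 = 5*(¼) + 11712 = 5/4 + 11712 = 46853/4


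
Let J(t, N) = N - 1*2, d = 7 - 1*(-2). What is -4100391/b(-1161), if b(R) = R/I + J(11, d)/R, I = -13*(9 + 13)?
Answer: -1361518429986/1345919 ≈ -1.0116e+6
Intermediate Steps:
d = 9 (d = 7 + 2 = 9)
J(t, N) = -2 + N (J(t, N) = N - 2 = -2 + N)
I = -286 (I = -13*22 = -1*286 = -286)
b(R) = 7/R - R/286 (b(R) = R/(-286) + (-2 + 9)/R = R*(-1/286) + 7/R = -R/286 + 7/R = 7/R - R/286)
-4100391/b(-1161) = -4100391/(7/(-1161) - 1/286*(-1161)) = -4100391/(7*(-1/1161) + 1161/286) = -4100391/(-7/1161 + 1161/286) = -4100391/1345919/332046 = -4100391*332046/1345919 = -1361518429986/1345919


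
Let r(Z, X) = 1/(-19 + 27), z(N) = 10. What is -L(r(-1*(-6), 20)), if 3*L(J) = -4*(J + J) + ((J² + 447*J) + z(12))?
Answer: -4153/192 ≈ -21.630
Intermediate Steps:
r(Z, X) = ⅛ (r(Z, X) = 1/8 = ⅛)
L(J) = 10/3 + J²/3 + 439*J/3 (L(J) = (-4*(J + J) + ((J² + 447*J) + 10))/3 = (-8*J + (10 + J² + 447*J))/3 = (10 + J² + 439*J)/3 = 10/3 + J²/3 + 439*J/3)
-L(r(-1*(-6), 20)) = -(10/3 + (⅛)²/3 + (439/3)*(⅛)) = -(10/3 + (⅓)*(1/64) + 439/24) = -(10/3 + 1/192 + 439/24) = -1*4153/192 = -4153/192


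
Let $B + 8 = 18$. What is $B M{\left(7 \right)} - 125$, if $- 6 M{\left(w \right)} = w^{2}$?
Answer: $- \frac{620}{3} \approx -206.67$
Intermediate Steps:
$B = 10$ ($B = -8 + 18 = 10$)
$M{\left(w \right)} = - \frac{w^{2}}{6}$
$B M{\left(7 \right)} - 125 = 10 \left(- \frac{7^{2}}{6}\right) - 125 = 10 \left(\left(- \frac{1}{6}\right) 49\right) - 125 = 10 \left(- \frac{49}{6}\right) - 125 = - \frac{245}{3} - 125 = - \frac{620}{3}$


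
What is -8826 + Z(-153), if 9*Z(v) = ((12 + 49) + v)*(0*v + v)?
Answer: -7262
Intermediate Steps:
Z(v) = v*(61 + v)/9 (Z(v) = (((12 + 49) + v)*(0*v + v))/9 = ((61 + v)*(0 + v))/9 = ((61 + v)*v)/9 = (v*(61 + v))/9 = v*(61 + v)/9)
-8826 + Z(-153) = -8826 + (1/9)*(-153)*(61 - 153) = -8826 + (1/9)*(-153)*(-92) = -8826 + 1564 = -7262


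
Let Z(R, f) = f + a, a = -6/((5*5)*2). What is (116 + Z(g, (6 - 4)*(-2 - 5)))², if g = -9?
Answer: 6487209/625 ≈ 10380.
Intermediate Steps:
a = -3/25 (a = -6/(25*2) = -6/50 = -6*1/50 = -3/25 ≈ -0.12000)
Z(R, f) = -3/25 + f (Z(R, f) = f - 3/25 = -3/25 + f)
(116 + Z(g, (6 - 4)*(-2 - 5)))² = (116 + (-3/25 + (6 - 4)*(-2 - 5)))² = (116 + (-3/25 + 2*(-7)))² = (116 + (-3/25 - 14))² = (116 - 353/25)² = (2547/25)² = 6487209/625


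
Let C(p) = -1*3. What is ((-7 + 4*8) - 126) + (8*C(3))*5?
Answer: -221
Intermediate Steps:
C(p) = -3
((-7 + 4*8) - 126) + (8*C(3))*5 = ((-7 + 4*8) - 126) + (8*(-3))*5 = ((-7 + 32) - 126) - 24*5 = (25 - 126) - 120 = -101 - 120 = -221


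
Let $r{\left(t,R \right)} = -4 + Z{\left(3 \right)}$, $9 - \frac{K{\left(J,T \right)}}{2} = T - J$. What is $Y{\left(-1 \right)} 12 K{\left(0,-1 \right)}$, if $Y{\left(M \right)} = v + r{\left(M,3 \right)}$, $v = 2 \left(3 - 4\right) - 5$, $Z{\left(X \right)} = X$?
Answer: $-1920$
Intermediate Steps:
$K{\left(J,T \right)} = 18 - 2 T + 2 J$ ($K{\left(J,T \right)} = 18 - 2 \left(T - J\right) = 18 + \left(- 2 T + 2 J\right) = 18 - 2 T + 2 J$)
$r{\left(t,R \right)} = -1$ ($r{\left(t,R \right)} = -4 + 3 = -1$)
$v = -7$ ($v = 2 \left(3 - 4\right) - 5 = 2 \left(-1\right) - 5 = -2 - 5 = -7$)
$Y{\left(M \right)} = -8$ ($Y{\left(M \right)} = -7 - 1 = -8$)
$Y{\left(-1 \right)} 12 K{\left(0,-1 \right)} = \left(-8\right) 12 \left(18 - -2 + 2 \cdot 0\right) = - 96 \left(18 + 2 + 0\right) = \left(-96\right) 20 = -1920$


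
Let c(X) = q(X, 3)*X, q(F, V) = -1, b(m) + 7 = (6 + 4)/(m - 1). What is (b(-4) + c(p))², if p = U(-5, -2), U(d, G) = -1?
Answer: 64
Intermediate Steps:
p = -1
b(m) = -7 + 10/(-1 + m) (b(m) = -7 + (6 + 4)/(m - 1) = -7 + 10/(-1 + m))
c(X) = -X
(b(-4) + c(p))² = ((17 - 7*(-4))/(-1 - 4) - 1*(-1))² = ((17 + 28)/(-5) + 1)² = (-⅕*45 + 1)² = (-9 + 1)² = (-8)² = 64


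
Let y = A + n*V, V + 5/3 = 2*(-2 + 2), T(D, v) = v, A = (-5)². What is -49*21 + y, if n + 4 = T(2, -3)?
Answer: -2977/3 ≈ -992.33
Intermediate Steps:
A = 25
n = -7 (n = -4 - 3 = -7)
V = -5/3 (V = -5/3 + 2*(-2 + 2) = -5/3 + 2*0 = -5/3 + 0 = -5/3 ≈ -1.6667)
y = 110/3 (y = 25 - 7*(-5/3) = 25 + 35/3 = 110/3 ≈ 36.667)
-49*21 + y = -49*21 + 110/3 = -1029 + 110/3 = -2977/3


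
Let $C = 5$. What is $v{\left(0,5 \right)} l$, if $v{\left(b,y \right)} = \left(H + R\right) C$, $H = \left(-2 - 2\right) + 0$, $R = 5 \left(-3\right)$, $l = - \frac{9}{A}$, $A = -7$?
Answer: $- \frac{855}{7} \approx -122.14$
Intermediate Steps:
$l = \frac{9}{7}$ ($l = - \frac{9}{-7} = \left(-9\right) \left(- \frac{1}{7}\right) = \frac{9}{7} \approx 1.2857$)
$R = -15$
$H = -4$ ($H = -4 + 0 = -4$)
$v{\left(b,y \right)} = -95$ ($v{\left(b,y \right)} = \left(-4 - 15\right) 5 = \left(-19\right) 5 = -95$)
$v{\left(0,5 \right)} l = \left(-95\right) \frac{9}{7} = - \frac{855}{7}$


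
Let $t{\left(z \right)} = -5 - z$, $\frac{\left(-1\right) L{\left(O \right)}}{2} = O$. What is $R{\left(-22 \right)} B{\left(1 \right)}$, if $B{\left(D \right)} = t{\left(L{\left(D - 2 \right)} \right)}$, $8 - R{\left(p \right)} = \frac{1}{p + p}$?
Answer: $- \frac{2471}{44} \approx -56.159$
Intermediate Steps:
$L{\left(O \right)} = - 2 O$
$R{\left(p \right)} = 8 - \frac{1}{2 p}$ ($R{\left(p \right)} = 8 - \frac{1}{p + p} = 8 - \frac{1}{2 p}$)
$B{\left(D \right)} = -9 + 2 D$ ($B{\left(D \right)} = -5 - - 2 \left(D - 2\right) = -5 - - 2 \left(-2 + D\right) = -5 - \left(4 - 2 D\right) = -5 + \left(-4 + 2 D\right) = -9 + 2 D$)
$R{\left(-22 \right)} B{\left(1 \right)} = \left(8 - \frac{1}{2 \left(-22\right)}\right) \left(-9 + 2 \cdot 1\right) = \left(8 - - \frac{1}{44}\right) \left(-9 + 2\right) = \left(8 + \frac{1}{44}\right) \left(-7\right) = \frac{353}{44} \left(-7\right) = - \frac{2471}{44}$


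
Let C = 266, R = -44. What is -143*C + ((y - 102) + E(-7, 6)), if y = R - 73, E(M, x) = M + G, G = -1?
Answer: -38265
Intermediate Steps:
E(M, x) = -1 + M (E(M, x) = M - 1 = -1 + M)
y = -117 (y = -44 - 73 = -117)
-143*C + ((y - 102) + E(-7, 6)) = -143*266 + ((-117 - 102) + (-1 - 7)) = -38038 + (-219 - 8) = -38038 - 227 = -38265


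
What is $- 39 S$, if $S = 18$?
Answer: $-702$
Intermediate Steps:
$- 39 S = \left(-39\right) 18 = -702$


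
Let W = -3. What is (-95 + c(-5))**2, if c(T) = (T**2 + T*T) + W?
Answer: 2304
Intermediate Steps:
c(T) = -3 + 2*T**2 (c(T) = (T**2 + T*T) - 3 = (T**2 + T**2) - 3 = 2*T**2 - 3 = -3 + 2*T**2)
(-95 + c(-5))**2 = (-95 + (-3 + 2*(-5)**2))**2 = (-95 + (-3 + 2*25))**2 = (-95 + (-3 + 50))**2 = (-95 + 47)**2 = (-48)**2 = 2304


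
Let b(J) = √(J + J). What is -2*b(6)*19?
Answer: -76*√3 ≈ -131.64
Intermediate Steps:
b(J) = √2*√J (b(J) = √(2*J) = √2*√J)
-2*b(6)*19 = -2*√2*√6*19 = -4*√3*19 = -76*√3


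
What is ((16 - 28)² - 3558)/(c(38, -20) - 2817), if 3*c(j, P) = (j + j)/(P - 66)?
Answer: 440406/363431 ≈ 1.2118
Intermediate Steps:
c(j, P) = 2*j/(3*(-66 + P)) (c(j, P) = ((j + j)/(P - 66))/3 = ((2*j)/(-66 + P))/3 = (2*j/(-66 + P))/3 = 2*j/(3*(-66 + P)))
((16 - 28)² - 3558)/(c(38, -20) - 2817) = ((16 - 28)² - 3558)/((⅔)*38/(-66 - 20) - 2817) = ((-12)² - 3558)/((⅔)*38/(-86) - 2817) = (144 - 3558)/((⅔)*38*(-1/86) - 2817) = -3414/(-38/129 - 2817) = -3414/(-363431/129) = -3414*(-129/363431) = 440406/363431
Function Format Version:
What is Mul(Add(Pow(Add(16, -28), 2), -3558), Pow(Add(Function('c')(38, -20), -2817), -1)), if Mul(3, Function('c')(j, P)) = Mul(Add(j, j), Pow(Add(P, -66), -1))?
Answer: Rational(440406, 363431) ≈ 1.2118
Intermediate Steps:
Function('c')(j, P) = Mul(Rational(2, 3), j, Pow(Add(-66, P), -1)) (Function('c')(j, P) = Mul(Rational(1, 3), Mul(Add(j, j), Pow(Add(P, -66), -1))) = Mul(Rational(1, 3), Mul(Mul(2, j), Pow(Add(-66, P), -1))) = Mul(Rational(1, 3), Mul(2, j, Pow(Add(-66, P), -1))) = Mul(Rational(2, 3), j, Pow(Add(-66, P), -1)))
Mul(Add(Pow(Add(16, -28), 2), -3558), Pow(Add(Function('c')(38, -20), -2817), -1)) = Mul(Add(Pow(Add(16, -28), 2), -3558), Pow(Add(Mul(Rational(2, 3), 38, Pow(Add(-66, -20), -1)), -2817), -1)) = Mul(Add(Pow(-12, 2), -3558), Pow(Add(Mul(Rational(2, 3), 38, Pow(-86, -1)), -2817), -1)) = Mul(Add(144, -3558), Pow(Add(Mul(Rational(2, 3), 38, Rational(-1, 86)), -2817), -1)) = Mul(-3414, Pow(Add(Rational(-38, 129), -2817), -1)) = Mul(-3414, Pow(Rational(-363431, 129), -1)) = Mul(-3414, Rational(-129, 363431)) = Rational(440406, 363431)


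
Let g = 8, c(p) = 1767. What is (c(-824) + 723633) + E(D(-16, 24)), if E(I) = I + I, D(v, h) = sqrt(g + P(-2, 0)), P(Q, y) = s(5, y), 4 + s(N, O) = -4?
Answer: 725400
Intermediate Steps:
s(N, O) = -8 (s(N, O) = -4 - 4 = -8)
P(Q, y) = -8
D(v, h) = 0 (D(v, h) = sqrt(8 - 8) = sqrt(0) = 0)
E(I) = 2*I
(c(-824) + 723633) + E(D(-16, 24)) = (1767 + 723633) + 2*0 = 725400 + 0 = 725400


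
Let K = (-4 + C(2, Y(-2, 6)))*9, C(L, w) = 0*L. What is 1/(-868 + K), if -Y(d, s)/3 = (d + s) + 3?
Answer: -1/904 ≈ -0.0011062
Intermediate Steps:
Y(d, s) = -9 - 3*d - 3*s (Y(d, s) = -3*((d + s) + 3) = -3*(3 + d + s) = -9 - 3*d - 3*s)
C(L, w) = 0
K = -36 (K = (-4 + 0)*9 = -4*9 = -36)
1/(-868 + K) = 1/(-868 - 36) = 1/(-904) = -1/904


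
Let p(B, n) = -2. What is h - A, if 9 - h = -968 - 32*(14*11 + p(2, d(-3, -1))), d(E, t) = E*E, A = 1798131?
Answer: -1792290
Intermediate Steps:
d(E, t) = E²
h = 5841 (h = 9 - (-968 - 32*(14*11 - 2)) = 9 - (-968 - 32*(154 - 2)) = 9 - (-968 - 32*152) = 9 - (-968 - 4864) = 9 - 1*(-5832) = 9 + 5832 = 5841)
h - A = 5841 - 1*1798131 = 5841 - 1798131 = -1792290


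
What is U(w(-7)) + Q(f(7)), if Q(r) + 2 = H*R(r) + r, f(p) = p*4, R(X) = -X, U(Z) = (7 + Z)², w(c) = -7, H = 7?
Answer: -170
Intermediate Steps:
f(p) = 4*p
Q(r) = -2 - 6*r (Q(r) = -2 + (7*(-r) + r) = -2 + (-7*r + r) = -2 - 6*r)
U(w(-7)) + Q(f(7)) = (7 - 7)² + (-2 - 24*7) = 0² + (-2 - 6*28) = 0 + (-2 - 168) = 0 - 170 = -170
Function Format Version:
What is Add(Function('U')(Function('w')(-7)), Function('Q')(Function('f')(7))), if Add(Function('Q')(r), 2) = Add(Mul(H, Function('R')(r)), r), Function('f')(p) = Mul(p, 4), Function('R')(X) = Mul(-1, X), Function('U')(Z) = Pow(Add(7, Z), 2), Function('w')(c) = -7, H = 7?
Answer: -170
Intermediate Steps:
Function('f')(p) = Mul(4, p)
Function('Q')(r) = Add(-2, Mul(-6, r)) (Function('Q')(r) = Add(-2, Add(Mul(7, Mul(-1, r)), r)) = Add(-2, Add(Mul(-7, r), r)) = Add(-2, Mul(-6, r)))
Add(Function('U')(Function('w')(-7)), Function('Q')(Function('f')(7))) = Add(Pow(Add(7, -7), 2), Add(-2, Mul(-6, Mul(4, 7)))) = Add(Pow(0, 2), Add(-2, Mul(-6, 28))) = Add(0, Add(-2, -168)) = Add(0, -170) = -170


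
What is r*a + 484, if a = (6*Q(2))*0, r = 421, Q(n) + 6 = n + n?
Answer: 484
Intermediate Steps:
Q(n) = -6 + 2*n (Q(n) = -6 + (n + n) = -6 + 2*n)
a = 0 (a = (6*(-6 + 2*2))*0 = (6*(-6 + 4))*0 = (6*(-2))*0 = -12*0 = 0)
r*a + 484 = 421*0 + 484 = 0 + 484 = 484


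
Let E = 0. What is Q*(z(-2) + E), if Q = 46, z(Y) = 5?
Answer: 230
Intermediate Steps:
Q*(z(-2) + E) = 46*(5 + 0) = 46*5 = 230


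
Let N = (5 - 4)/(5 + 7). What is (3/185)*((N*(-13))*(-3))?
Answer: 39/740 ≈ 0.052703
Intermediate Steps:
N = 1/12 ≈ 0.083333
(3/185)*((N*(-13))*(-3)) = (3/185)*(((1/12)*(-13))*(-3)) = ((1/185)*3)*(-13/12*(-3)) = (3/185)*(13/4) = 39/740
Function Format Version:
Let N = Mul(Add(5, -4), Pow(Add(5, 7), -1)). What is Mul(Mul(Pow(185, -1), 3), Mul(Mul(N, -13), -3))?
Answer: Rational(39, 740) ≈ 0.052703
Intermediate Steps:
N = Rational(1, 12) (N = Mul(1, Pow(12, -1)) = Mul(1, Rational(1, 12)) = Rational(1, 12) ≈ 0.083333)
Mul(Mul(Pow(185, -1), 3), Mul(Mul(N, -13), -3)) = Mul(Mul(Pow(185, -1), 3), Mul(Mul(Rational(1, 12), -13), -3)) = Mul(Mul(Rational(1, 185), 3), Mul(Rational(-13, 12), -3)) = Mul(Rational(3, 185), Rational(13, 4)) = Rational(39, 740)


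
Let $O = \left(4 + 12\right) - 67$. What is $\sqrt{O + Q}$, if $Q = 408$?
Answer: $\sqrt{357} \approx 18.894$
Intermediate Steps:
$O = -51$ ($O = 16 - 67 = -51$)
$\sqrt{O + Q} = \sqrt{-51 + 408} = \sqrt{357}$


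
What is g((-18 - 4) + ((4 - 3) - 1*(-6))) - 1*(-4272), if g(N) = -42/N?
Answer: 21374/5 ≈ 4274.8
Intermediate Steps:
g((-18 - 4) + ((4 - 3) - 1*(-6))) - 1*(-4272) = -42/((-18 - 4) + ((4 - 3) - 1*(-6))) - 1*(-4272) = -42/(-22 + (1 + 6)) + 4272 = -42/(-22 + 7) + 4272 = -42/(-15) + 4272 = -42*(-1/15) + 4272 = 14/5 + 4272 = 21374/5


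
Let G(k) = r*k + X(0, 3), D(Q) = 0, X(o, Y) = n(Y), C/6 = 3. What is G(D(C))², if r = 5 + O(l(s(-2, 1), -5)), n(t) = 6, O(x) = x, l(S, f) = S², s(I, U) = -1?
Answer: 36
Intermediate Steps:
r = 6 (r = 5 + (-1)² = 5 + 1 = 6)
C = 18 (C = 6*3 = 18)
X(o, Y) = 6
G(k) = 6 + 6*k (G(k) = 6*k + 6 = 6 + 6*k)
G(D(C))² = (6 + 6*0)² = (6 + 0)² = 6² = 36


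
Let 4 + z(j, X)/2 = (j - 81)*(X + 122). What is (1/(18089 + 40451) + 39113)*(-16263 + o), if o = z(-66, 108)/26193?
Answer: -325167730250385709/511112740 ≈ -6.3620e+8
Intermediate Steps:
z(j, X) = -8 + 2*(-81 + j)*(122 + X) (z(j, X) = -8 + 2*((j - 81)*(X + 122)) = -8 + 2*((-81 + j)*(122 + X)) = -8 + 2*(-81 + j)*(122 + X))
o = -67628/26193 (o = (-19772 - 162*108 + 244*(-66) + 2*108*(-66))/26193 = (-19772 - 17496 - 16104 - 14256)*(1/26193) = -67628*1/26193 = -67628/26193 ≈ -2.5819)
(1/(18089 + 40451) + 39113)*(-16263 + o) = (1/(18089 + 40451) + 39113)*(-16263 - 67628/26193) = (1/58540 + 39113)*(-426044387/26193) = (2289675021/58540)*(-426044387/26193) = -325167730250385709/511112740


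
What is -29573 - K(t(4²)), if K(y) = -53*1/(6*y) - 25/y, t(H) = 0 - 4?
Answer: -709955/24 ≈ -29581.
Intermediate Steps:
t(H) = -4
K(y) = -203/(6*y) (K(y) = -53*1/(6*y) - 25/y = -53/(6*y) - 25/y = -203/(6*y))
-29573 - K(t(4²)) = -29573 - (-203)/(6*(-4)) = -29573 - (-203)*(-1)/(6*4) = -29573 - 1*203/24 = -29573 - 203/24 = -709955/24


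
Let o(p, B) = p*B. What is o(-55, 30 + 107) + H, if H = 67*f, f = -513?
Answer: -41906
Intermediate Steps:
H = -34371 (H = 67*(-513) = -34371)
o(p, B) = B*p
o(-55, 30 + 107) + H = (30 + 107)*(-55) - 34371 = 137*(-55) - 34371 = -7535 - 34371 = -41906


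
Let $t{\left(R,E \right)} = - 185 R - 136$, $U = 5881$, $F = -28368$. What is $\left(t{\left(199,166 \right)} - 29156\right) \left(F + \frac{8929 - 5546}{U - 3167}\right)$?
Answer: $\frac{5089404002483}{2714} \approx 1.8752 \cdot 10^{9}$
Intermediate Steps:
$t{\left(R,E \right)} = -136 - 185 R$
$\left(t{\left(199,166 \right)} - 29156\right) \left(F + \frac{8929 - 5546}{U - 3167}\right) = \left(\left(-136 - 36815\right) - 29156\right) \left(-28368 + \frac{8929 - 5546}{5881 - 3167}\right) = \left(\left(-136 - 36815\right) - 29156\right) \left(-28368 + \frac{3383}{2714}\right) = \left(-36951 - 29156\right) \left(-28368 + 3383 \cdot \frac{1}{2714}\right) = - 66107 \left(-28368 + \frac{3383}{2714}\right) = \left(-66107\right) \left(- \frac{76987369}{2714}\right) = \frac{5089404002483}{2714}$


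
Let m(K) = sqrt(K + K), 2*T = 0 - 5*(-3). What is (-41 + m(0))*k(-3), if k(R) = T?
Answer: -615/2 ≈ -307.50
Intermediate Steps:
T = 15/2 (T = (0 - 5*(-3))/2 = (0 + 15)/2 = (1/2)*15 = 15/2 ≈ 7.5000)
k(R) = 15/2
m(K) = sqrt(2)*sqrt(K) (m(K) = sqrt(2*K) = sqrt(2)*sqrt(K))
(-41 + m(0))*k(-3) = (-41 + sqrt(2)*sqrt(0))*(15/2) = (-41 + sqrt(2)*0)*(15/2) = (-41 + 0)*(15/2) = -41*15/2 = -615/2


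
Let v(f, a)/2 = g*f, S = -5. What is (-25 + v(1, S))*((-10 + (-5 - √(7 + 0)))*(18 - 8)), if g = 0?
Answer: 3750 + 250*√7 ≈ 4411.4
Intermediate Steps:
v(f, a) = 0 (v(f, a) = 2*(0*f) = 2*0 = 0)
(-25 + v(1, S))*((-10 + (-5 - √(7 + 0)))*(18 - 8)) = (-25 + 0)*((-10 + (-5 - √(7 + 0)))*(18 - 8)) = -25*(-10 + (-5 - √7))*10 = -25*(-15 - √7)*10 = -25*(-150 - 10*√7) = 3750 + 250*√7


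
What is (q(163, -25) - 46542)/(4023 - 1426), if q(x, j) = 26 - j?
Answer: -46491/2597 ≈ -17.902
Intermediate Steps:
(q(163, -25) - 46542)/(4023 - 1426) = ((26 - 1*(-25)) - 46542)/(4023 - 1426) = ((26 + 25) - 46542)/2597 = (51 - 46542)*(1/2597) = -46491*1/2597 = -46491/2597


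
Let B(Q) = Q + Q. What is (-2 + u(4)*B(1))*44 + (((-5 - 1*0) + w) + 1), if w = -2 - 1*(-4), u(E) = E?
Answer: 262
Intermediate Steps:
w = 2 (w = -2 + 4 = 2)
B(Q) = 2*Q
(-2 + u(4)*B(1))*44 + (((-5 - 1*0) + w) + 1) = (-2 + 4*(2*1))*44 + (((-5 - 1*0) + 2) + 1) = (-2 + 4*2)*44 + (((-5 + 0) + 2) + 1) = (-2 + 8)*44 + ((-5 + 2) + 1) = 6*44 + (-3 + 1) = 264 - 2 = 262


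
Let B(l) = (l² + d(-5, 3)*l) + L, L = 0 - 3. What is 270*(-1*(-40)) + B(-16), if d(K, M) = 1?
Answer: 11037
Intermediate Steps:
L = -3
B(l) = -3 + l + l² (B(l) = (l² + 1*l) - 3 = (l² + l) - 3 = (l + l²) - 3 = -3 + l + l²)
270*(-1*(-40)) + B(-16) = 270*(-1*(-40)) + (-3 - 16 + (-16)²) = 270*40 + (-3 - 16 + 256) = 10800 + 237 = 11037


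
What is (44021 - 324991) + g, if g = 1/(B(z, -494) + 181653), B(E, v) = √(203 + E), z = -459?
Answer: -9271395424303397/32997812665 - 16*I/32997812665 ≈ -2.8097e+5 - 4.8488e-10*I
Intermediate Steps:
g = (181653 - 16*I)/32997812665 (g = 1/(√(203 - 459) + 181653) = 1/(√(-256) + 181653) = 1/(16*I + 181653) = 1/(181653 + 16*I) = (181653 - 16*I)/32997812665 ≈ 5.505e-6 - 4.8488e-10*I)
(44021 - 324991) + g = (44021 - 324991) + (181653/32997812665 - 16*I/32997812665) = -280970 + (181653/32997812665 - 16*I/32997812665) = -9271395424303397/32997812665 - 16*I/32997812665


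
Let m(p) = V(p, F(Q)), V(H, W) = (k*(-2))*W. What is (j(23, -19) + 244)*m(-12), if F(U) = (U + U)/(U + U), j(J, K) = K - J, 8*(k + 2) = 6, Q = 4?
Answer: 505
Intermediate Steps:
k = -5/4 (k = -2 + (⅛)*6 = -2 + ¾ = -5/4 ≈ -1.2500)
F(U) = 1 (F(U) = (2*U)/((2*U)) = (2*U)*(1/(2*U)) = 1)
V(H, W) = 5*W/2 (V(H, W) = (-5/4*(-2))*W = 5*W/2)
m(p) = 5/2 (m(p) = (5/2)*1 = 5/2)
(j(23, -19) + 244)*m(-12) = ((-19 - 1*23) + 244)*(5/2) = ((-19 - 23) + 244)*(5/2) = (-42 + 244)*(5/2) = 202*(5/2) = 505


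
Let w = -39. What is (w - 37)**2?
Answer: 5776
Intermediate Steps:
(w - 37)**2 = (-39 - 37)**2 = (-76)**2 = 5776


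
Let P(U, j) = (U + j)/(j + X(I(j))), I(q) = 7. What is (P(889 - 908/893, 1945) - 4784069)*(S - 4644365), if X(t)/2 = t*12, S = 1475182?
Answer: 28608532882524607661/1886909 ≈ 1.5162e+13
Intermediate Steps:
X(t) = 24*t (X(t) = 2*(t*12) = 2*(12*t) = 24*t)
P(U, j) = (U + j)/(168 + j) (P(U, j) = (U + j)/(j + 24*7) = (U + j)/(j + 168) = (U + j)/(168 + j))
(P(889 - 908/893, 1945) - 4784069)*(S - 4644365) = (((889 - 908/893) + 1945)/(168 + 1945) - 4784069)*(1475182 - 4644365) = (((889 - 908*1/893) + 1945)/2113 - 4784069)*(-3169183) = (((889 - 908/893) + 1945)/2113 - 4784069)*(-3169183) = ((792969/893 + 1945)/2113 - 4784069)*(-3169183) = ((1/2113)*(2529854/893) - 4784069)*(-3169183) = (2529854/1886909 - 4784069)*(-3169183) = -9027100322867/1886909*(-3169183) = 28608532882524607661/1886909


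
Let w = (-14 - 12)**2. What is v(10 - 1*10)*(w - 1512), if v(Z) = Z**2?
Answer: 0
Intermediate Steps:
w = 676 (w = (-26)**2 = 676)
v(10 - 1*10)*(w - 1512) = (10 - 1*10)**2*(676 - 1512) = (10 - 10)**2*(-836) = 0**2*(-836) = 0*(-836) = 0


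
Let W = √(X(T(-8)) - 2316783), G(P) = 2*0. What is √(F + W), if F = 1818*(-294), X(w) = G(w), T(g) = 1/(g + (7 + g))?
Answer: √(-534492 + I*√2316783) ≈ 1.041 + 731.09*I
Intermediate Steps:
G(P) = 0
T(g) = 1/(7 + 2*g)
X(w) = 0
F = -534492
W = I*√2316783 (W = √(0 - 2316783) = √(-2316783) = I*√2316783 ≈ 1522.1*I)
√(F + W) = √(-534492 + I*√2316783)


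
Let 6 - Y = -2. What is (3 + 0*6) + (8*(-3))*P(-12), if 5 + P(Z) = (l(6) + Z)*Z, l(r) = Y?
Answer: -1029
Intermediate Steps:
Y = 8 (Y = 6 - 1*(-2) = 6 + 2 = 8)
l(r) = 8
P(Z) = -5 + Z*(8 + Z) (P(Z) = -5 + (8 + Z)*Z = -5 + Z*(8 + Z))
(3 + 0*6) + (8*(-3))*P(-12) = (3 + 0*6) + (8*(-3))*(-5 + (-12)² + 8*(-12)) = (3 + 0) - 24*(-5 + 144 - 96) = 3 - 24*43 = 3 - 1032 = -1029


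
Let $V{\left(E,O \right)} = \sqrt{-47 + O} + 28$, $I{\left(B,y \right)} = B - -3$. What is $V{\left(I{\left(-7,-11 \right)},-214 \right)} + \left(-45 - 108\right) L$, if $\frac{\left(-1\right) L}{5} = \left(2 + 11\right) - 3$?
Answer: $7678 + 3 i \sqrt{29} \approx 7678.0 + 16.155 i$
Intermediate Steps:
$I{\left(B,y \right)} = 3 + B$ ($I{\left(B,y \right)} = B + 3 = 3 + B$)
$L = -50$ ($L = - 5 \left(\left(2 + 11\right) - 3\right) = - 5 \left(13 - 3\right) = \left(-5\right) 10 = -50$)
$V{\left(E,O \right)} = 28 + \sqrt{-47 + O}$
$V{\left(I{\left(-7,-11 \right)},-214 \right)} + \left(-45 - 108\right) L = \left(28 + \sqrt{-47 - 214}\right) + \left(-45 - 108\right) \left(-50\right) = \left(28 + \sqrt{-261}\right) - -7650 = \left(28 + 3 i \sqrt{29}\right) + 7650 = 7678 + 3 i \sqrt{29}$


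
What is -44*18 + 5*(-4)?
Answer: -812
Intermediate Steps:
-44*18 + 5*(-4) = -792 - 20 = -812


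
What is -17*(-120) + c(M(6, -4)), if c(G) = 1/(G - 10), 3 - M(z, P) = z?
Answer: 26519/13 ≈ 2039.9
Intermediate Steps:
M(z, P) = 3 - z
c(G) = 1/(-10 + G)
-17*(-120) + c(M(6, -4)) = -17*(-120) + 1/(-10 + (3 - 1*6)) = 2040 + 1/(-10 + (3 - 6)) = 2040 + 1/(-10 - 3) = 2040 + 1/(-13) = 2040 - 1/13 = 26519/13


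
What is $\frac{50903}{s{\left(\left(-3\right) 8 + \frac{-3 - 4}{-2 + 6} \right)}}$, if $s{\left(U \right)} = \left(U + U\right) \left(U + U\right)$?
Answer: $\frac{203612}{10609} \approx 19.192$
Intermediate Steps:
$s{\left(U \right)} = 4 U^{2}$ ($s{\left(U \right)} = 2 U 2 U = 4 U^{2}$)
$\frac{50903}{s{\left(\left(-3\right) 8 + \frac{-3 - 4}{-2 + 6} \right)}} = \frac{50903}{4 \left(\left(-3\right) 8 + \frac{-3 - 4}{-2 + 6}\right)^{2}} = \frac{50903}{4 \left(-24 - \frac{7}{4}\right)^{2}} = \frac{50903}{4 \left(- \frac{103}{4}\right)^{2}} = \frac{50903}{4 \cdot \frac{10609}{16}} = \frac{50903}{\frac{10609}{4}} = 50903 \cdot \frac{4}{10609} = \frac{203612}{10609}$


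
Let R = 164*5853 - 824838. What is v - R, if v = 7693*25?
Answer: 57271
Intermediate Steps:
v = 192325
R = 135054 (R = 959892 - 824838 = 135054)
v - R = 192325 - 1*135054 = 192325 - 135054 = 57271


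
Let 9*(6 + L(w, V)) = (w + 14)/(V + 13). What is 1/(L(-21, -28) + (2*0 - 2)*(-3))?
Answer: 135/7 ≈ 19.286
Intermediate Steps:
L(w, V) = -6 + (14 + w)/(9*(13 + V)) (L(w, V) = -6 + ((w + 14)/(V + 13))/9 = -6 + ((14 + w)/(13 + V))/9 = -6 + (14 + w)/(9*(13 + V)))
1/(L(-21, -28) + (2*0 - 2)*(-3)) = 1/((-688 - 21 - 54*(-28))/(9*(13 - 28)) + (2*0 - 2)*(-3)) = 1/((1/9)*(-688 - 21 + 1512)/(-15) + (0 - 2)*(-3)) = 1/((1/9)*(-1/15)*803 - 2*(-3)) = 1/(-803/135 + 6) = 1/(7/135) = 135/7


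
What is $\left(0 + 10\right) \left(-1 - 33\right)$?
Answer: $-340$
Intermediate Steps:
$\left(0 + 10\right) \left(-1 - 33\right) = 10 \left(-34\right) = -340$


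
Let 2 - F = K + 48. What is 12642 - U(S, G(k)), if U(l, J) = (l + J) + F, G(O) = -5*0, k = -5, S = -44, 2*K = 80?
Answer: 12772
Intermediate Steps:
K = 40 (K = (½)*80 = 40)
F = -86 (F = 2 - (40 + 48) = 2 - 1*88 = 2 - 88 = -86)
G(O) = 0
U(l, J) = -86 + J + l (U(l, J) = (l + J) - 86 = (J + l) - 86 = -86 + J + l)
12642 - U(S, G(k)) = 12642 - (-86 + 0 - 44) = 12642 - 1*(-130) = 12642 + 130 = 12772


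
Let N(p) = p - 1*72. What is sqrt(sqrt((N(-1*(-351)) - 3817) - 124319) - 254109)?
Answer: sqrt(-254109 + I*sqrt(127857)) ≈ 0.355 + 504.09*I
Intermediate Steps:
N(p) = -72 + p (N(p) = p - 72 = -72 + p)
sqrt(sqrt((N(-1*(-351)) - 3817) - 124319) - 254109) = sqrt(sqrt(((-72 - 1*(-351)) - 3817) - 124319) - 254109) = sqrt(sqrt(((-72 + 351) - 3817) - 124319) - 254109) = sqrt(sqrt((279 - 3817) - 124319) - 254109) = sqrt(sqrt(-3538 - 124319) - 254109) = sqrt(sqrt(-127857) - 254109) = sqrt(I*sqrt(127857) - 254109) = sqrt(-254109 + I*sqrt(127857))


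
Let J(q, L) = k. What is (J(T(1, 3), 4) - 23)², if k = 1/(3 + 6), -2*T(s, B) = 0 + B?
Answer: 42436/81 ≈ 523.90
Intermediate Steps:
T(s, B) = -B/2 (T(s, B) = -(0 + B)/2 = -B/2)
k = ⅑ (k = 1/9 = ⅑ ≈ 0.11111)
J(q, L) = ⅑
(J(T(1, 3), 4) - 23)² = (⅑ - 23)² = (-206/9)² = 42436/81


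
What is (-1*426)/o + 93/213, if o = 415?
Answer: -17381/29465 ≈ -0.58989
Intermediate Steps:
(-1*426)/o + 93/213 = -1*426/415 + 93/213 = -426*1/415 + 93*(1/213) = -426/415 + 31/71 = -17381/29465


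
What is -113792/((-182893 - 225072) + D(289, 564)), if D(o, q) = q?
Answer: 113792/407401 ≈ 0.27931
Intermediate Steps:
-113792/((-182893 - 225072) + D(289, 564)) = -113792/((-182893 - 225072) + 564) = -113792/(-407965 + 564) = -113792/(-407401) = -113792*(-1/407401) = 113792/407401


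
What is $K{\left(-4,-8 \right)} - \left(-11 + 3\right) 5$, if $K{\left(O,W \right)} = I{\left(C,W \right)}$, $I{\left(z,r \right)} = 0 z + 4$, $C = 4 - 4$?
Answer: $44$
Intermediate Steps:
$C = 0$ ($C = 4 - 4 = 0$)
$I{\left(z,r \right)} = 4$ ($I{\left(z,r \right)} = 0 + 4 = 4$)
$K{\left(O,W \right)} = 4$
$K{\left(-4,-8 \right)} - \left(-11 + 3\right) 5 = 4 - \left(-11 + 3\right) 5 = 4 - \left(-8\right) 5 = 4 - -40 = 4 + 40 = 44$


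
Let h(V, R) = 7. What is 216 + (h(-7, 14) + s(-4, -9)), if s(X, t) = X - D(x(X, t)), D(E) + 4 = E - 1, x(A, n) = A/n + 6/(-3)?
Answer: 2030/9 ≈ 225.56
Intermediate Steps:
x(A, n) = -2 + A/n (x(A, n) = A/n + 6*(-⅓) = A/n - 2 = -2 + A/n)
D(E) = -5 + E (D(E) = -4 + (E - 1) = -4 + (-1 + E) = -5 + E)
s(X, t) = 7 + X - X/t (s(X, t) = X - (-5 + (-2 + X/t)) = X - (-7 + X/t) = X + (7 - X/t) = 7 + X - X/t)
216 + (h(-7, 14) + s(-4, -9)) = 216 + (7 + (7 - 4 - 1*(-4)/(-9))) = 216 + (7 + (7 - 4 - 1*(-4)*(-⅑))) = 216 + (7 + (7 - 4 - 4/9)) = 216 + (7 + 23/9) = 216 + 86/9 = 2030/9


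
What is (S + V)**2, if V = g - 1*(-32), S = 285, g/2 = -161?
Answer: 25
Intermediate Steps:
g = -322 (g = 2*(-161) = -322)
V = -290 (V = -322 - 1*(-32) = -322 + 32 = -290)
(S + V)**2 = (285 - 290)**2 = (-5)**2 = 25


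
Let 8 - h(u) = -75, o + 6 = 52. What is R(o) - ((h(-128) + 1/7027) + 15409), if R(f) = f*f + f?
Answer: -93669911/7027 ≈ -13330.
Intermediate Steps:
o = 46 (o = -6 + 52 = 46)
h(u) = 83 (h(u) = 8 - 1*(-75) = 8 + 75 = 83)
R(f) = f + f² (R(f) = f² + f = f + f²)
R(o) - ((h(-128) + 1/7027) + 15409) = 46*(1 + 46) - ((83 + 1/7027) + 15409) = 46*47 - ((83 + 1/7027) + 15409) = 2162 - (583242/7027 + 15409) = 2162 - 1*108862285/7027 = 2162 - 108862285/7027 = -93669911/7027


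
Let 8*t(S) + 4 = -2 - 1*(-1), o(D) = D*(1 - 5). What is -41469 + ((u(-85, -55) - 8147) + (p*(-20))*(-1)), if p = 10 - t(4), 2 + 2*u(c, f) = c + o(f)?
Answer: -49337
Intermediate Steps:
o(D) = -4*D (o(D) = D*(-4) = -4*D)
t(S) = -5/8 (t(S) = -½ + (-2 - 1*(-1))/8 = -½ + (-2 + 1)/8 = -½ + (⅛)*(-1) = -½ - ⅛ = -5/8)
u(c, f) = -1 + c/2 - 2*f (u(c, f) = -1 + (c - 4*f)/2 = -1 + (c/2 - 2*f) = -1 + c/2 - 2*f)
p = 85/8 (p = 10 - 1*(-5/8) = 10 + 5/8 = 85/8 ≈ 10.625)
-41469 + ((u(-85, -55) - 8147) + (p*(-20))*(-1)) = -41469 + (((-1 + (½)*(-85) - 2*(-55)) - 8147) + ((85/8)*(-20))*(-1)) = -41469 + (((-1 - 85/2 + 110) - 8147) - 425/2*(-1)) = -41469 + ((133/2 - 8147) + 425/2) = -41469 + (-16161/2 + 425/2) = -41469 - 7868 = -49337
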